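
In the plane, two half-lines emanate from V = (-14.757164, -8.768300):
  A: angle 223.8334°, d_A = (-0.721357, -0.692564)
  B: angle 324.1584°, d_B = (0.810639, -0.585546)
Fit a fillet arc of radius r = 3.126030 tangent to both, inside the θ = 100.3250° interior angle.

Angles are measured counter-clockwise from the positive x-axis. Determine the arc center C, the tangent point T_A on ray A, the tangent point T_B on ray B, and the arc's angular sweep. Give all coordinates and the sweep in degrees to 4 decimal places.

bisector direction at 273.9959° = (0.069685,-0.997569)
center distance |VC| = r/sin(θ/2) = 3.126030/sin(50.1625°) = 4.071070
C = V + |VC|·bis = (-14.4735,-12.8295)
T_A = V + ((C−V)·d_A)·d_A = V + 2.6080·d_A = (-16.6384,-10.5745)
T_B = V + ((C−V)·d_B)·d_B = V + 2.6080·d_B = (-12.6430,-10.2954)
sweep = 180° − θ = 79.6750°

center=(-14.4735,-12.8295) T_A=(-16.6384,-10.5745) T_B=(-12.6430,-10.2954) sweep=79.6750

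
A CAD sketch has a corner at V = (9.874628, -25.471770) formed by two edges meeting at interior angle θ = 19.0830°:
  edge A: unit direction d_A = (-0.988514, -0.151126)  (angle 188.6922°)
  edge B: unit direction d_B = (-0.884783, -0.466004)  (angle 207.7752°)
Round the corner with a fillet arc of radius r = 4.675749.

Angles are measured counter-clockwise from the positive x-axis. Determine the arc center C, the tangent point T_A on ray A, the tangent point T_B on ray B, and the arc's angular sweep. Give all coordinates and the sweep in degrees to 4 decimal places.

center=(-16.9166,-34.2978) T_A=(-17.6233,-29.6757) T_B=(-14.7377,-38.4348) sweep=160.9170

bisector direction at 198.2337° = (-0.949788,-0.312894)
center distance |VC| = r/sin(θ/2) = 4.675749/sin(9.5415°) = 28.207615
C = V + |VC|·bis = (-16.9166,-34.2978)
T_A = V + ((C−V)·d_A)·d_A = V + 27.8174·d_A = (-17.6233,-29.6757)
T_B = V + ((C−V)·d_B)·d_B = V + 27.8174·d_B = (-14.7377,-38.4348)
sweep = 180° − θ = 160.9170°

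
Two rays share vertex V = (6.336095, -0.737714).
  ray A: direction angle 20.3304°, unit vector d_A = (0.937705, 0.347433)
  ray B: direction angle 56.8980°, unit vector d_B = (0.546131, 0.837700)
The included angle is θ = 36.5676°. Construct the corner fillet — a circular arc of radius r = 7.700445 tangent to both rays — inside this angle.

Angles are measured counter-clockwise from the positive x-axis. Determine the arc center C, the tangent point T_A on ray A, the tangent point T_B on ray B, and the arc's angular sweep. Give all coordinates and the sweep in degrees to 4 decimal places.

bisector direction at 38.6142° = (0.781366,0.624073)
center distance |VC| = r/sin(θ/2) = 7.700445/sin(18.2838°) = 24.545285
C = V + |VC|·bis = (25.5149,14.5803)
T_A = V + ((C−V)·d_A)·d_A = V + 23.3061·d_A = (28.1903,7.3596)
T_B = V + ((C−V)·d_B)·d_B = V + 23.3061·d_B = (19.0643,18.7858)
sweep = 180° − θ = 143.4324°

center=(25.5149,14.5803) T_A=(28.1903,7.3596) T_B=(19.0643,18.7858) sweep=143.4324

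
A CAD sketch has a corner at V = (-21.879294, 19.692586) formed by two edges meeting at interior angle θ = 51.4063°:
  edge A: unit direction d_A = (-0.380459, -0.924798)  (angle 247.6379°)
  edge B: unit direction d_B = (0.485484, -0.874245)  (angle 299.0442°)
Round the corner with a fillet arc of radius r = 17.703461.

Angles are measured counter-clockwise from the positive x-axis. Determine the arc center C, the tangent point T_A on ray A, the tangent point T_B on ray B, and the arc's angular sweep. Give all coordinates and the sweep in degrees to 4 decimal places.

bisector direction at 273.3411° = (0.058279,-0.998300)
center distance |VC| = r/sin(θ/2) = 17.703461/sin(25.7032°) = 40.818790
C = V + |VC|·bis = (-19.5004,-21.0568)
T_A = V + ((C−V)·d_A)·d_A = V + 36.7799·d_A = (-35.8725,-14.3214)
T_B = V + ((C−V)·d_B)·d_B = V + 36.7799·d_B = (-4.0232,-12.4621)
sweep = 180° − θ = 128.5937°

center=(-19.5004,-21.0568) T_A=(-35.8725,-14.3214) T_B=(-4.0232,-12.4621) sweep=128.5937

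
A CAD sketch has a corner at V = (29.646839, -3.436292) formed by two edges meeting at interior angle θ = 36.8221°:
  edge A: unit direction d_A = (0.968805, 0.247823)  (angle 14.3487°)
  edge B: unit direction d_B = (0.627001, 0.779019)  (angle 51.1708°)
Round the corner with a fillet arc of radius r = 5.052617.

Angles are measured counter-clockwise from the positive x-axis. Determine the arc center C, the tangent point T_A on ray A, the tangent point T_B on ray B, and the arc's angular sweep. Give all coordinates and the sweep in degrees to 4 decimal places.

bisector direction at 32.7598° = (0.840947,0.541118)
center distance |VC| = r/sin(θ/2) = 5.052617/sin(18.4110°) = 15.997798
C = V + |VC|·bis = (43.1001,5.2204)
T_A = V + ((C−V)·d_A)·d_A = V + 15.1790·d_A = (44.3523,0.3254)
T_B = V + ((C−V)·d_B)·d_B = V + 15.1790·d_B = (39.1641,8.3884)
sweep = 180° − θ = 143.1779°

center=(43.1001,5.2204) T_A=(44.3523,0.3254) T_B=(39.1641,8.3884) sweep=143.1779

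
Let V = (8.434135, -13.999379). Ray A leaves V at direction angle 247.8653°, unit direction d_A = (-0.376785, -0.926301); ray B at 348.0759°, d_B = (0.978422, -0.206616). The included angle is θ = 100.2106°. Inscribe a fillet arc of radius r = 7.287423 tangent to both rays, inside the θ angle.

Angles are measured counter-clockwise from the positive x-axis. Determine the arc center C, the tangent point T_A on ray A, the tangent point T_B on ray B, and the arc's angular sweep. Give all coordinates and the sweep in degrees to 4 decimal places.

bisector direction at 297.9706° = (0.469018,-0.883188)
center distance |VC| = r/sin(θ/2) = 7.287423/sin(50.1053°) = 9.498423
C = V + |VC|·bis = (12.8891,-22.3883)
T_A = V + ((C−V)·d_A)·d_A = V + 6.0921·d_A = (6.1387,-19.6425)
T_B = V + ((C−V)·d_B)·d_B = V + 6.0921·d_B = (14.3948,-15.2581)
sweep = 180° − θ = 79.7894°

center=(12.8891,-22.3883) T_A=(6.1387,-19.6425) T_B=(14.3948,-15.2581) sweep=79.7894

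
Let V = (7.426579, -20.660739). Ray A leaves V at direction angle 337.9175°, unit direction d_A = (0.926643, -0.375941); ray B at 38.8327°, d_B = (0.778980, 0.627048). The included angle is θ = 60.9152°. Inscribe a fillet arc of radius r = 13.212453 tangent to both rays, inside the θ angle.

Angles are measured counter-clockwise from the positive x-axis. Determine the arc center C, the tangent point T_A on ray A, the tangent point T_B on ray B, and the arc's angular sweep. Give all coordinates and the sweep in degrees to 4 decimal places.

center=(33.2138,-16.8643) T_A=(28.2467,-29.1075) T_B=(24.9289,-6.5720) sweep=119.0848

bisector direction at 8.3751° = (0.989336,0.145653)
center distance |VC| = r/sin(θ/2) = 13.212453/sin(30.4576°) = 26.065175
C = V + |VC|·bis = (33.2138,-16.8643)
T_A = V + ((C−V)·d_A)·d_A = V + 22.4683·d_A = (28.2467,-29.1075)
T_B = V + ((C−V)·d_B)·d_B = V + 22.4683·d_B = (24.9289,-6.5720)
sweep = 180° − θ = 119.0848°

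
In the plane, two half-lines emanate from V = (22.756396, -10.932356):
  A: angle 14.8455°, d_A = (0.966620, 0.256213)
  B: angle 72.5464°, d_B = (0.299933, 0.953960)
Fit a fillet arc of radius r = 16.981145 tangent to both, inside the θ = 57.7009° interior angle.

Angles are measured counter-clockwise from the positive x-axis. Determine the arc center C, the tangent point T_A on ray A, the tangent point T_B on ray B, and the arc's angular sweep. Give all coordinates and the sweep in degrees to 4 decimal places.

center=(48.2010,13.3796) T_A=(52.5518,-3.0348) T_B=(32.0016,18.4728) sweep=122.2991

bisector direction at 43.6959° = (0.723016,0.690831)
center distance |VC| = r/sin(θ/2) = 16.981145/sin(28.8504°) = 35.192253
C = V + |VC|·bis = (48.2010,13.3796)
T_A = V + ((C−V)·d_A)·d_A = V + 30.8243·d_A = (52.5518,-3.0348)
T_B = V + ((C−V)·d_B)·d_B = V + 30.8243·d_B = (32.0016,18.4728)
sweep = 180° − θ = 122.2991°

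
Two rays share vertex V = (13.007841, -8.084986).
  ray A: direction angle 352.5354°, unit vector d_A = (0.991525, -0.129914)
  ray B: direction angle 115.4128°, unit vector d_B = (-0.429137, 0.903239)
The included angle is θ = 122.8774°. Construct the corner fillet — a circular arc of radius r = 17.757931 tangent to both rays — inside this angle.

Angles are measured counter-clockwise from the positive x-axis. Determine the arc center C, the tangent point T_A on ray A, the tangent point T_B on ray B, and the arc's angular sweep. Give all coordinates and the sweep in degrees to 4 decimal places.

bisector direction at 53.9741° = (0.588151,0.808751)
center distance |VC| = r/sin(θ/2) = 17.757931/sin(61.4387°) = 20.218385
C = V + |VC|·bis = (24.8993,8.2667)
T_A = V + ((C−V)·d_A)·d_A = V + 9.6664·d_A = (22.5923,-9.3408)
T_B = V + ((C−V)·d_B)·d_B = V + 9.6664·d_B = (8.8596,0.6461)
sweep = 180° − θ = 57.1226°

center=(24.8993,8.2667) T_A=(22.5923,-9.3408) T_B=(8.8596,0.6461) sweep=57.1226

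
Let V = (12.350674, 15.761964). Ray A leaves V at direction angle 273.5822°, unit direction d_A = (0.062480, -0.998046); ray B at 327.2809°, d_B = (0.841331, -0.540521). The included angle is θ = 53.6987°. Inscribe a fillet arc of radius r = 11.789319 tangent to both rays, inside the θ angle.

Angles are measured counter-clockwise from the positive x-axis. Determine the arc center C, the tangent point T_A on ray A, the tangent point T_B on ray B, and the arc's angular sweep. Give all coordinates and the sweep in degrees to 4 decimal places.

center=(25.5721,-6.7450) T_A=(13.8058,-7.4816) T_B=(31.9444,3.1738) sweep=126.3013

bisector direction at 300.4316° = (0.506509,-0.862235)
center distance |VC| = r/sin(θ/2) = 11.789319/sin(26.8494°) = 26.102998
C = V + |VC|·bis = (25.5721,-6.7450)
T_A = V + ((C−V)·d_A)·d_A = V + 23.2890·d_A = (13.8058,-7.4816)
T_B = V + ((C−V)·d_B)·d_B = V + 23.2890·d_B = (31.9444,3.1738)
sweep = 180° − θ = 126.3013°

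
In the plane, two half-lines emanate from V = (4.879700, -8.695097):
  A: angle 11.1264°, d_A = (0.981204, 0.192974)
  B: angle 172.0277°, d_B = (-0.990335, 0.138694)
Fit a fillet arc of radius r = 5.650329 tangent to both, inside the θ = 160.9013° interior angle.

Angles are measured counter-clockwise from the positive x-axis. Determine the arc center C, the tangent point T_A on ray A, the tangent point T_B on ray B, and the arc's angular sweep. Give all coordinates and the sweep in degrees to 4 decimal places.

bisector direction at 91.5770° = (-0.027521,0.999621)
center distance |VC| = r/sin(θ/2) = 5.650329/sin(80.4506°) = 5.729725
C = V + |VC|·bis = (4.7220,-2.9675)
T_A = V + ((C−V)·d_A)·d_A = V + 0.9505·d_A = (5.8124,-8.5117)
T_B = V + ((C−V)·d_B)·d_B = V + 0.9505·d_B = (3.9383,-8.5633)
sweep = 180° − θ = 19.0987°

center=(4.7220,-2.9675) T_A=(5.8124,-8.5117) T_B=(3.9383,-8.5633) sweep=19.0987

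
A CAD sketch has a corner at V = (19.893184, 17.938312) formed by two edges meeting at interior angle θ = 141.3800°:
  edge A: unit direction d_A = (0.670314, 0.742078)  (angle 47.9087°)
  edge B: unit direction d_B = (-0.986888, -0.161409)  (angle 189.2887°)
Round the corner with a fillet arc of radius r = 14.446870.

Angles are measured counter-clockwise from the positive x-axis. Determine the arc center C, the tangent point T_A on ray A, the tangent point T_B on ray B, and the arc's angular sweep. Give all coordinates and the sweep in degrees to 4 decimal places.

bisector direction at 118.5987° = (-0.478672,0.877994)
center distance |VC| = r/sin(θ/2) = 14.446870/sin(70.6900°) = 15.308051
C = V + |VC|·bis = (12.5656,31.3787)
T_A = V + ((C−V)·d_A)·d_A = V + 5.0621·d_A = (23.2863,21.6947)
T_B = V + ((C−V)·d_B)·d_B = V + 5.0621·d_B = (14.8975,17.1213)
sweep = 180° − θ = 38.6200°

center=(12.5656,31.3787) T_A=(23.2863,21.6947) T_B=(14.8975,17.1213) sweep=38.6200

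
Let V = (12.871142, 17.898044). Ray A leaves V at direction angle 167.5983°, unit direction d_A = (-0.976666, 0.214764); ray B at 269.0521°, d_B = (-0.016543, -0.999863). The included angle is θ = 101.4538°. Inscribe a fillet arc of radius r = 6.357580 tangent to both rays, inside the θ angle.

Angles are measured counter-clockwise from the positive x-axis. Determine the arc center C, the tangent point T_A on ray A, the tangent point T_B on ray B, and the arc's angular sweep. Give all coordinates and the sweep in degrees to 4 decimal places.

center=(6.4284,12.8053) T_A=(7.7938,19.0145) T_B=(12.7851,12.7001) sweep=78.5462

bisector direction at 218.3252° = (-0.784504,-0.620124)
center distance |VC| = r/sin(θ/2) = 6.357580/sin(50.7269°) = 8.212469
C = V + |VC|·bis = (6.4284,12.8053)
T_A = V + ((C−V)·d_A)·d_A = V + 5.1986·d_A = (7.7938,19.0145)
T_B = V + ((C−V)·d_B)·d_B = V + 5.1986·d_B = (12.7851,12.7001)
sweep = 180° − θ = 78.5462°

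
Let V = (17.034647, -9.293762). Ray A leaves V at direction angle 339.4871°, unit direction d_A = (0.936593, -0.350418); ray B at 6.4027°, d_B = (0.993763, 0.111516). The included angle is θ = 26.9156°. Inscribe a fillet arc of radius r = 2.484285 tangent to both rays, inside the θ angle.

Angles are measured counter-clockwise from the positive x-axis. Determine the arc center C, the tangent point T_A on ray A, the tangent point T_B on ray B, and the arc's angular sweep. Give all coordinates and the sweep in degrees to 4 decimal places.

center=(27.6284,-10.6049) T_A=(26.7579,-12.9316) T_B=(27.3514,-8.1361) sweep=153.0844

bisector direction at 352.9449° = (0.992428,-0.122824)
center distance |VC| = r/sin(θ/2) = 2.484285/sin(13.4578°) = 10.674577
C = V + |VC|·bis = (27.6284,-10.6049)
T_A = V + ((C−V)·d_A)·d_A = V + 10.3815·d_A = (26.7579,-12.9316)
T_B = V + ((C−V)·d_B)·d_B = V + 10.3815·d_B = (27.3514,-8.1361)
sweep = 180° − θ = 153.0844°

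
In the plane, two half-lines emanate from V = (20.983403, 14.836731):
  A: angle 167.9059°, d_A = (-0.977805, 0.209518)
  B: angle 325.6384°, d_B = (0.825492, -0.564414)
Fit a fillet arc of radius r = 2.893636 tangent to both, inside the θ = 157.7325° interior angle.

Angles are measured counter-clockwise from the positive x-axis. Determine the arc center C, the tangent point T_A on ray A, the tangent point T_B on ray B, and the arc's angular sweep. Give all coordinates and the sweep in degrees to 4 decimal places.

bisector direction at 246.7722° = (-0.394389,-0.918944)
center distance |VC| = r/sin(θ/2) = 2.893636/sin(78.8662°) = 2.949142
C = V + |VC|·bis = (19.8203,12.1266)
T_A = V + ((C−V)·d_A)·d_A = V + 0.5695·d_A = (20.4266,14.9560)
T_B = V + ((C−V)·d_B)·d_B = V + 0.5695·d_B = (21.4535,14.5153)
sweep = 180° − θ = 22.2675°

center=(19.8203,12.1266) T_A=(20.4266,14.9560) T_B=(21.4535,14.5153) sweep=22.2675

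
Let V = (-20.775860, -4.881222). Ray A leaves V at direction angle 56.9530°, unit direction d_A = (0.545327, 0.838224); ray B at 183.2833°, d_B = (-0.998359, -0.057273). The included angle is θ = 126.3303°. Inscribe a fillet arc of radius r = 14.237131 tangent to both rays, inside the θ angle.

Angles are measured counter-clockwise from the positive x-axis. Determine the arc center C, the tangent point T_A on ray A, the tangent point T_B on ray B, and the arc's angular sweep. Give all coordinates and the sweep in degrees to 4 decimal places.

center=(-28.7820,8.9200) T_A=(-16.8481,1.1561) T_B=(-27.9666,-5.2937) sweep=53.6697

bisector direction at 120.1181° = (-0.501785,0.864993)
center distance |VC| = r/sin(θ/2) = 14.237131/sin(63.1651°) = 15.955339
C = V + |VC|·bis = (-28.7820,8.9200)
T_A = V + ((C−V)·d_A)·d_A = V + 7.2026·d_A = (-16.8481,1.1561)
T_B = V + ((C−V)·d_B)·d_B = V + 7.2026·d_B = (-27.9666,-5.2937)
sweep = 180° − θ = 53.6697°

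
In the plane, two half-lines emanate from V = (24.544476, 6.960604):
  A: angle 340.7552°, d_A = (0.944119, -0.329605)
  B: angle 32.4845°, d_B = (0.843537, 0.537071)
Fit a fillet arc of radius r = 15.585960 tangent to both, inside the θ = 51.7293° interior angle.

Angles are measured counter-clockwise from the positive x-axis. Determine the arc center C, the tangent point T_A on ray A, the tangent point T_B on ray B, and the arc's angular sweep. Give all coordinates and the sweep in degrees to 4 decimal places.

bisector direction at 6.6198° = (0.993333,0.115281)
center distance |VC| = r/sin(θ/2) = 15.585960/sin(25.8647°) = 35.727399
C = V + |VC|·bis = (60.0337,11.0793)
T_A = V + ((C−V)·d_A)·d_A = V + 32.1485·d_A = (54.8965,-3.6357)
T_B = V + ((C−V)·d_B)·d_B = V + 32.1485·d_B = (51.6629,24.2266)
sweep = 180° − θ = 128.2707°

center=(60.0337,11.0793) T_A=(54.8965,-3.6357) T_B=(51.6629,24.2266) sweep=128.2707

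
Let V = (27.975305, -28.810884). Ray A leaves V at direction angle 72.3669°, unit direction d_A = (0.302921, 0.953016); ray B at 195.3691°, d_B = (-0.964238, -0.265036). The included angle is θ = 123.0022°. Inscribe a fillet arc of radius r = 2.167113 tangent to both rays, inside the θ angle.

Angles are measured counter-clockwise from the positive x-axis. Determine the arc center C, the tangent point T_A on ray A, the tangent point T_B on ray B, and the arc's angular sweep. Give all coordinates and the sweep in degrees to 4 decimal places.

center=(26.2664,-27.0331) T_A=(28.3317,-27.6896) T_B=(26.8408,-29.1227) sweep=56.9978

bisector direction at 133.8680° = (-0.692999,0.720938)
center distance |VC| = r/sin(θ/2) = 2.167113/sin(61.5011°) = 2.465917
C = V + |VC|·bis = (26.2664,-27.0331)
T_A = V + ((C−V)·d_A)·d_A = V + 1.1766·d_A = (28.3317,-27.6896)
T_B = V + ((C−V)·d_B)·d_B = V + 1.1766·d_B = (26.8408,-29.1227)
sweep = 180° − θ = 56.9978°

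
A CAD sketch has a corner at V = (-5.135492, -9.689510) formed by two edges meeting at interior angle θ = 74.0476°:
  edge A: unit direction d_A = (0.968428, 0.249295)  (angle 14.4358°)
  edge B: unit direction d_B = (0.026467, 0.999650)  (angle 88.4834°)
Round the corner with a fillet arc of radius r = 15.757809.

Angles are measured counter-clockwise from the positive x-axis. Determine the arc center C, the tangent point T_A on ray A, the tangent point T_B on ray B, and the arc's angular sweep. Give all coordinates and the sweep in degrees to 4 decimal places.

bisector direction at 51.4596° = (0.623066,0.782169)
center distance |VC| = r/sin(θ/2) = 15.757809/sin(37.0238°) = 26.169385
C = V + |VC|·bis = (11.1698,10.7794)
T_A = V + ((C−V)·d_A)·d_A = V + 20.8933·d_A = (15.0981,-4.4809)
T_B = V + ((C−V)·d_B)·d_B = V + 20.8933·d_B = (-4.5825,11.1964)
sweep = 180° − θ = 105.9524°

center=(11.1698,10.7794) T_A=(15.0981,-4.4809) T_B=(-4.5825,11.1964) sweep=105.9524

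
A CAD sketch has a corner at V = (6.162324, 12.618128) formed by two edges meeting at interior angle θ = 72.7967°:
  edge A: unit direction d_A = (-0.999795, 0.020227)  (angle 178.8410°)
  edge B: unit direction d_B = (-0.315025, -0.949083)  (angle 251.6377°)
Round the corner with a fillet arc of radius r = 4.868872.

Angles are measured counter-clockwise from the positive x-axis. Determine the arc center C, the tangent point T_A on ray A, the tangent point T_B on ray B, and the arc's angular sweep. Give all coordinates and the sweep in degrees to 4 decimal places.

bisector direction at 215.2394° = (-0.816749,-0.576993)
center distance |VC| = r/sin(θ/2) = 4.868872/sin(36.3984°) = 8.205101
C = V + |VC|·bis = (-0.5392,7.8838)
T_A = V + ((C−V)·d_A)·d_A = V + 6.6044·d_A = (-0.4407,12.7517)
T_B = V + ((C−V)·d_B)·d_B = V + 6.6044·d_B = (4.0818,6.3500)
sweep = 180° − θ = 107.2033°

center=(-0.5392,7.8838) T_A=(-0.4407,12.7517) T_B=(4.0818,6.3500) sweep=107.2033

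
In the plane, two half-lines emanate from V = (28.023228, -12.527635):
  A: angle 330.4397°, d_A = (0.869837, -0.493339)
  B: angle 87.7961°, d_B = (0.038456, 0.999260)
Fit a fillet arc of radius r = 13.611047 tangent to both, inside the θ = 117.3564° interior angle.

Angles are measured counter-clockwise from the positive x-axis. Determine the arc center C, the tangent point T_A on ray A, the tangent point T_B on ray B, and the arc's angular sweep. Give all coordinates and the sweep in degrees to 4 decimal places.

center=(41.9427,-4.7744) T_A=(35.2279,-16.6138) T_B=(28.3417,-4.2510) sweep=62.6436

bisector direction at 29.1179° = (0.873620,0.486608)
center distance |VC| = r/sin(θ/2) = 13.611047/sin(58.6782°) = 15.933123
C = V + |VC|·bis = (41.9427,-4.7744)
T_A = V + ((C−V)·d_A)·d_A = V + 8.2827·d_A = (35.2279,-16.6138)
T_B = V + ((C−V)·d_B)·d_B = V + 8.2827·d_B = (28.3417,-4.2510)
sweep = 180° − θ = 62.6436°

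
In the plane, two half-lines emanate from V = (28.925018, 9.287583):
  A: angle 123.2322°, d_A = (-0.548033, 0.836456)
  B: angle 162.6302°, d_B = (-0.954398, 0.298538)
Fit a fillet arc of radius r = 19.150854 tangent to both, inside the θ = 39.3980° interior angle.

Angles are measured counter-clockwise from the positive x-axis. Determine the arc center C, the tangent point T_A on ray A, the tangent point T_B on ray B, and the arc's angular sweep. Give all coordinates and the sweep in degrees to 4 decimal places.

bisector direction at 142.9312° = (-0.797912,0.602774)
center distance |VC| = r/sin(θ/2) = 19.150854/sin(19.6990°) = 56.814171
C = V + |VC|·bis = (-16.4077,43.5337)
T_A = V + ((C−V)·d_A)·d_A = V + 53.4892·d_A = (-0.3889,54.0290)
T_B = V + ((C−V)·d_B)·d_B = V + 53.4892·d_B = (-22.1250,25.2561)
sweep = 180° − θ = 140.6020°

center=(-16.4077,43.5337) T_A=(-0.3889,54.0290) T_B=(-22.1250,25.2561) sweep=140.6020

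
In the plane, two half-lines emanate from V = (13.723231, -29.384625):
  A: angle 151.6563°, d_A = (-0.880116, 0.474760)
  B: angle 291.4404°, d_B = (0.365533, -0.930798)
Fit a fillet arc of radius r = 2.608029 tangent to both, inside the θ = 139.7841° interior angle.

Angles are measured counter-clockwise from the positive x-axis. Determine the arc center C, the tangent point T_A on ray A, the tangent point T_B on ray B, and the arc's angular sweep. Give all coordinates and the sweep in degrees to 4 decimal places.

bisector direction at 221.5483° = (-0.748396,-0.663252)
center distance |VC| = r/sin(θ/2) = 2.608029/sin(69.8920°) = 2.777316
C = V + |VC|·bis = (11.6447,-31.2267)
T_A = V + ((C−V)·d_A)·d_A = V + 0.9548·d_A = (12.8829,-28.9313)
T_B = V + ((C−V)·d_B)·d_B = V + 0.9548·d_B = (14.0722,-30.2734)
sweep = 180° − θ = 40.2159°

center=(11.6447,-31.2267) T_A=(12.8829,-28.9313) T_B=(14.0722,-30.2734) sweep=40.2159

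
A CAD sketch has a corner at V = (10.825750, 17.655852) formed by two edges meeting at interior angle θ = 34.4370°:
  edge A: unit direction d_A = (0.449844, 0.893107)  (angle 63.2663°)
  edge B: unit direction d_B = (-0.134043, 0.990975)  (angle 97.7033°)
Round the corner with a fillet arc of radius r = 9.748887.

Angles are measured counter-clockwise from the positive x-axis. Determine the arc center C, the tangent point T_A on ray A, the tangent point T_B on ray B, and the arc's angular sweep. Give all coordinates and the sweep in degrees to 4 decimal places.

bisector direction at 80.4848° = (0.165309,0.986242)
center distance |VC| = r/sin(θ/2) = 9.748887/sin(17.2185°) = 32.933595
C = V + |VC|·bis = (16.2700,50.1363)
T_A = V + ((C−V)·d_A)·d_A = V + 31.4576·d_A = (24.9768,45.7509)
T_B = V + ((C−V)·d_B)·d_B = V + 31.4576·d_B = (6.6091,48.8296)
sweep = 180° − θ = 145.5630°

center=(16.2700,50.1363) T_A=(24.9768,45.7509) T_B=(6.6091,48.8296) sweep=145.5630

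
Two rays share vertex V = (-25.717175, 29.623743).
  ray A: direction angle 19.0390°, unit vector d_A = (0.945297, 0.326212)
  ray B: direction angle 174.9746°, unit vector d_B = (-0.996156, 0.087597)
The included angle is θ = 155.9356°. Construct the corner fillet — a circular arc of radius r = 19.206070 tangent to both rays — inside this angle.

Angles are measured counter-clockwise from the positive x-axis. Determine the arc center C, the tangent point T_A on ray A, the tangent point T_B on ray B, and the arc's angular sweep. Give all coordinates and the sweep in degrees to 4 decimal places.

center=(-28.1127,49.1146) T_A=(-21.8475,30.9591) T_B=(-29.7951,29.9823) sweep=24.0644

bisector direction at 97.0068° = (-0.121987,0.992532)
center distance |VC| = r/sin(θ/2) = 19.206070/sin(77.9678°) = 19.637494
C = V + |VC|·bis = (-28.1127,49.1146)
T_A = V + ((C−V)·d_A)·d_A = V + 4.0937·d_A = (-21.8475,30.9591)
T_B = V + ((C−V)·d_B)·d_B = V + 4.0937·d_B = (-29.7951,29.9823)
sweep = 180° − θ = 24.0644°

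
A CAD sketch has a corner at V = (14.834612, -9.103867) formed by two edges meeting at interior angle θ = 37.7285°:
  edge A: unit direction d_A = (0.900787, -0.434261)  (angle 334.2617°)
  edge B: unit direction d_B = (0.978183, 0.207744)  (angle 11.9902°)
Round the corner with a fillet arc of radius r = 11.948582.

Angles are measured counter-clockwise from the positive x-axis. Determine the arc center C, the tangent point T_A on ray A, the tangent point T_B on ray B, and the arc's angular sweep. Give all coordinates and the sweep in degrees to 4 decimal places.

center=(51.5241,-13.5269) T_A=(46.3353,-24.2900) T_B=(49.0418,-1.8390) sweep=142.2715

bisector direction at 353.1260° = (0.992812,-0.119687)
center distance |VC| = r/sin(θ/2) = 11.948582/sin(18.8642°) = 36.955097
C = V + |VC|·bis = (51.5241,-13.5269)
T_A = V + ((C−V)·d_A)·d_A = V + 34.9701·d_A = (46.3353,-24.2900)
T_B = V + ((C−V)·d_B)·d_B = V + 34.9701·d_B = (49.0418,-1.8390)
sweep = 180° − θ = 142.2715°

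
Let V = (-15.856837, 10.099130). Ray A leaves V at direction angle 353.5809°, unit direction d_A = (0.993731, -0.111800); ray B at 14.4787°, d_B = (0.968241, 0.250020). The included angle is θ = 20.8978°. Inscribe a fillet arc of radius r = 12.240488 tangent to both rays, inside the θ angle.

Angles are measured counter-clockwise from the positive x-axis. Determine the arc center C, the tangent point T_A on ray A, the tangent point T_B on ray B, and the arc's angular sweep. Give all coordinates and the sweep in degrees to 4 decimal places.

center=(51.4696,14.8422) T_A=(50.1011,2.6785) T_B=(48.4092,26.6940) sweep=159.1022

bisector direction at 4.0298° = (0.997528,0.070275)
center distance |VC| = r/sin(θ/2) = 12.240488/sin(10.4489°) = 67.493315
C = V + |VC|·bis = (51.4696,14.8422)
T_A = V + ((C−V)·d_A)·d_A = V + 66.3741·d_A = (50.1011,2.6785)
T_B = V + ((C−V)·d_B)·d_B = V + 66.3741·d_B = (48.4092,26.6940)
sweep = 180° − θ = 159.1022°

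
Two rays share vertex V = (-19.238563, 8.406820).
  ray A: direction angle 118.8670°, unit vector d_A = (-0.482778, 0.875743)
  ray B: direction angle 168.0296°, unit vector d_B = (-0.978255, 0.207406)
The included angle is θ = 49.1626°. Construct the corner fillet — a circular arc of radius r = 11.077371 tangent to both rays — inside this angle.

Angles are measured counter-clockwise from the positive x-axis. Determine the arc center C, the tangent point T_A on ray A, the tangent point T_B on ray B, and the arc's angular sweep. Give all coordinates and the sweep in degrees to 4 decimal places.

center=(-40.6304,24.2659) T_A=(-30.9295,29.6138) T_B=(-42.9279,13.4294) sweep=130.8374

bisector direction at 143.4483° = (-0.803320,0.595548)
center distance |VC| = r/sin(θ/2) = 11.077371/sin(24.5813°) = 26.629319
C = V + |VC|·bis = (-40.6304,24.2659)
T_A = V + ((C−V)·d_A)·d_A = V + 24.2160·d_A = (-30.9295,29.6138)
T_B = V + ((C−V)·d_B)·d_B = V + 24.2160·d_B = (-42.9279,13.4294)
sweep = 180° − θ = 130.8374°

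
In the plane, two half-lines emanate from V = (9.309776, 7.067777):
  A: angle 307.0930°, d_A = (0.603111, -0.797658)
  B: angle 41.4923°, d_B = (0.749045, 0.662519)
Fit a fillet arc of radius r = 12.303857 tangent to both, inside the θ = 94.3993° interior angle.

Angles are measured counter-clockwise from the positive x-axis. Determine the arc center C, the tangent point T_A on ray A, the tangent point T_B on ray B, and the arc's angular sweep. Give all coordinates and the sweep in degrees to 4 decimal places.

bisector direction at 354.2927° = (0.995043,-0.099447)
center distance |VC| = r/sin(θ/2) = 12.303857/sin(47.1996°) = 16.769014
C = V + |VC|·bis = (25.9957,5.4001)
T_A = V + ((C−V)·d_A)·d_A = V + 11.3936·d_A = (16.1814,-2.0204)
T_B = V + ((C−V)·d_B)·d_B = V + 11.3936·d_B = (17.8441,14.6163)
sweep = 180° − θ = 85.6007°

center=(25.9957,5.4001) T_A=(16.1814,-2.0204) T_B=(17.8441,14.6163) sweep=85.6007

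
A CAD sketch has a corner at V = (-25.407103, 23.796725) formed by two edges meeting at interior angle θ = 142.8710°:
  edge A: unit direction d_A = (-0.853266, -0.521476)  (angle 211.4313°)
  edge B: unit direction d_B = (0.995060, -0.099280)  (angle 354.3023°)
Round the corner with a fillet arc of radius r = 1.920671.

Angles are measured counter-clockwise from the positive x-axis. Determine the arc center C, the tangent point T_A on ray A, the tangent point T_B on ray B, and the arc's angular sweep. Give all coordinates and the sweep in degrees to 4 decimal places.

bisector direction at 282.8668° = (0.222685,-0.974890)
center distance |VC| = r/sin(θ/2) = 1.920671/sin(71.4355°) = 2.026097
C = V + |VC|·bis = (-24.9559,21.8215)
T_A = V + ((C−V)·d_A)·d_A = V + 0.6451·d_A = (-25.9575,23.4603)
T_B = V + ((C−V)·d_B)·d_B = V + 0.6451·d_B = (-24.7652,23.7327)
sweep = 180° − θ = 37.1290°

center=(-24.9559,21.8215) T_A=(-25.9575,23.4603) T_B=(-24.7652,23.7327) sweep=37.1290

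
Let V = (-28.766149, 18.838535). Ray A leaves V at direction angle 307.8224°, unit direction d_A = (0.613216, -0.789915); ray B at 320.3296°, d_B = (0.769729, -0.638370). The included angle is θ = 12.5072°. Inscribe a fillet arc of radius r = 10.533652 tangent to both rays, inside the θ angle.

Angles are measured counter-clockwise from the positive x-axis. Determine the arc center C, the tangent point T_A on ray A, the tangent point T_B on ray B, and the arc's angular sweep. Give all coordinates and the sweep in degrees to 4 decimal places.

bisector direction at 314.0760° = (0.695612,-0.718418)
center distance |VC| = r/sin(θ/2) = 10.533652/sin(6.2536°) = 96.701703
C = V + |VC|·bis = (38.5007,-50.6337)
T_A = V + ((C−V)·d_A)·d_A = V + 96.1263·d_A = (30.1800,-57.0931)
T_B = V + ((C−V)·d_B)·d_B = V + 96.1263·d_B = (45.2251,-42.5256)
sweep = 180° − θ = 167.4928°

center=(38.5007,-50.6337) T_A=(30.1800,-57.0931) T_B=(45.2251,-42.5256) sweep=167.4928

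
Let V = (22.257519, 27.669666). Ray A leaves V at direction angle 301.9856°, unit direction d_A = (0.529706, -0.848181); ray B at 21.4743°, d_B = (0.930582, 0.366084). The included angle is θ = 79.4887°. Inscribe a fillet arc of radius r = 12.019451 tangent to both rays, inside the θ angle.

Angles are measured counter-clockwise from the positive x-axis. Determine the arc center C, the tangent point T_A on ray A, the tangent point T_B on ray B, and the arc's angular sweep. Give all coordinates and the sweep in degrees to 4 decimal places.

center=(40.1089,21.7762) T_A=(29.9143,15.4094) T_B=(35.7088,32.9613) sweep=100.5113

bisector direction at 341.7300° = (0.949589,-0.313496)
center distance |VC| = r/sin(θ/2) = 12.019451/sin(39.7443°) = 18.799098
C = V + |VC|·bis = (40.1089,21.7762)
T_A = V + ((C−V)·d_A)·d_A = V + 14.4547·d_A = (29.9143,15.4094)
T_B = V + ((C−V)·d_B)·d_B = V + 14.4547·d_B = (35.7088,32.9613)
sweep = 180° − θ = 100.5113°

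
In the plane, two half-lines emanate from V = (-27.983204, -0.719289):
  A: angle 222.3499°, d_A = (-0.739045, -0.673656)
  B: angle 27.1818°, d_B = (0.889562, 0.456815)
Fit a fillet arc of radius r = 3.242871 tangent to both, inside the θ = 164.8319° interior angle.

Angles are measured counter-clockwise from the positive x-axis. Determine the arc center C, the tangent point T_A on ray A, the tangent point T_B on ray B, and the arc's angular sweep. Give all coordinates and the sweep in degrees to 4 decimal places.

center=(-26.1177,-3.4068) T_A=(-28.3023,-1.0102) T_B=(-27.5991,-0.5220) sweep=15.1681

bisector direction at 304.7659° = (0.570224,-0.821489)
center distance |VC| = r/sin(θ/2) = 3.242871/sin(82.4159°) = 3.271489
C = V + |VC|·bis = (-26.1177,-3.4068)
T_A = V + ((C−V)·d_A)·d_A = V + 0.4318·d_A = (-28.3023,-1.0102)
T_B = V + ((C−V)·d_B)·d_B = V + 0.4318·d_B = (-27.5991,-0.5220)
sweep = 180° − θ = 15.1681°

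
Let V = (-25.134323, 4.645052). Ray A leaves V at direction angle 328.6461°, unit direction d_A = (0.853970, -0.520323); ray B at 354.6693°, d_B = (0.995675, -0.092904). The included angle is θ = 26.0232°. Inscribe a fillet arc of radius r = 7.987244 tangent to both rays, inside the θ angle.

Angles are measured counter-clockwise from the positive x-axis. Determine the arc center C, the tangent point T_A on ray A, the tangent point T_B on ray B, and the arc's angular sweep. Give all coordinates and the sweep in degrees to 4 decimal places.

bisector direction at 341.6577° = (0.949193,-0.314693)
center distance |VC| = r/sin(θ/2) = 7.987244/sin(13.0116°) = 35.475477
C = V + |VC|·bis = (8.5388,-6.5188)
T_A = V + ((C−V)·d_A)·d_A = V + 34.5646·d_A = (4.3828,-13.3397)
T_B = V + ((C−V)·d_B)·d_B = V + 34.5646·d_B = (9.2808,1.4339)
sweep = 180° − θ = 153.9768°

center=(8.5388,-6.5188) T_A=(4.3828,-13.3397) T_B=(9.2808,1.4339) sweep=153.9768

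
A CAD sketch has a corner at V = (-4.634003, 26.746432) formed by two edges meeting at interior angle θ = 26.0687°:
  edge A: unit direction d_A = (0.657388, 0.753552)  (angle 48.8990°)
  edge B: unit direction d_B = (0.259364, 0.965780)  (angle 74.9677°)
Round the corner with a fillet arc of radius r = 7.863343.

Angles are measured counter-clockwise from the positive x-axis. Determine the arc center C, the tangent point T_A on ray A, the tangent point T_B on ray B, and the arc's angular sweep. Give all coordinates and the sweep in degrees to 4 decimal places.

center=(11.7700,57.5116) T_A=(17.6955,52.3423) T_B=(4.1758,59.5510) sweep=153.9313

bisector direction at 61.9334° = (0.470498,0.882401)
center distance |VC| = r/sin(θ/2) = 7.863343/sin(13.0343°) = 34.865263
C = V + |VC|·bis = (11.7700,57.5116)
T_A = V + ((C−V)·d_A)·d_A = V + 33.9670·d_A = (17.6955,52.3423)
T_B = V + ((C−V)·d_B)·d_B = V + 33.9670·d_B = (4.1758,59.5510)
sweep = 180° − θ = 153.9313°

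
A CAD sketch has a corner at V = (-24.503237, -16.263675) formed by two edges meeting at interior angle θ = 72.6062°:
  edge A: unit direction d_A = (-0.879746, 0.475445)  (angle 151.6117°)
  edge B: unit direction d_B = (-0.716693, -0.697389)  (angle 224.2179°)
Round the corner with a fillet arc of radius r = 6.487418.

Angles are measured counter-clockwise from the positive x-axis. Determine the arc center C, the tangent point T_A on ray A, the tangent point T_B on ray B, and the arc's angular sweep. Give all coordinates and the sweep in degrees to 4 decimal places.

bisector direction at 187.9148° = (-0.990474,-0.137700)
center distance |VC| = r/sin(θ/2) = 6.487418/sin(36.3031°) = 10.957425
C = V + |VC|·bis = (-35.3563,-17.7725)
T_A = V + ((C−V)·d_A)·d_A = V + 8.8305·d_A = (-32.2719,-12.0652)
T_B = V + ((C−V)·d_B)·d_B = V + 8.8305·d_B = (-30.8320,-22.4220)
sweep = 180° − θ = 107.3938°

center=(-35.3563,-17.7725) T_A=(-32.2719,-12.0652) T_B=(-30.8320,-22.4220) sweep=107.3938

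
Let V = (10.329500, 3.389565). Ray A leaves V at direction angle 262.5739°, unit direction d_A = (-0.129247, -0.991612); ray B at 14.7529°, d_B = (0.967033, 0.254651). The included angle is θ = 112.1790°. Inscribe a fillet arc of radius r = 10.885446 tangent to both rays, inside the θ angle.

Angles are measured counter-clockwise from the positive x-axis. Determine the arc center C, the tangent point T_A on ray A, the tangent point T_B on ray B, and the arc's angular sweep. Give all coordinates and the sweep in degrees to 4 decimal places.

bisector direction at 318.6634° = (0.750842,-0.660481)
center distance |VC| = r/sin(θ/2) = 10.885446/sin(56.0895°) = 13.116417
C = V + |VC|·bis = (20.1779,-5.2736)
T_A = V + ((C−V)·d_A)·d_A = V + 7.3176·d_A = (9.3837,-3.8667)
T_B = V + ((C−V)·d_B)·d_B = V + 7.3176·d_B = (17.4059,5.2530)
sweep = 180° − θ = 67.8210°

center=(20.1779,-5.2736) T_A=(9.3837,-3.8667) T_B=(17.4059,5.2530) sweep=67.8210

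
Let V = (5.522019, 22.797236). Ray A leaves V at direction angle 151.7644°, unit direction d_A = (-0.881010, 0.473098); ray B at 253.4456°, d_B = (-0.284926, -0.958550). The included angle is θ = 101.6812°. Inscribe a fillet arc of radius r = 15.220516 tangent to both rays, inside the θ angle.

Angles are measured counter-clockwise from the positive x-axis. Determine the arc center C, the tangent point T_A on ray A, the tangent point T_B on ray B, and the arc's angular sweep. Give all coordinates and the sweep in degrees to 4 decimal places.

bisector direction at 202.6050° = (-0.923177,-0.384376)
center distance |VC| = r/sin(θ/2) = 15.220516/sin(50.8406°) = 19.629443
C = V + |VC|·bis = (-12.5994,15.2522)
T_A = V + ((C−V)·d_A)·d_A = V + 12.3956·d_A = (-5.3986,28.6616)
T_B = V + ((C−V)·d_B)·d_B = V + 12.3956·d_B = (1.9902,10.9154)
sweep = 180° − θ = 78.3188°

center=(-12.5994,15.2522) T_A=(-5.3986,28.6616) T_B=(1.9902,10.9154) sweep=78.3188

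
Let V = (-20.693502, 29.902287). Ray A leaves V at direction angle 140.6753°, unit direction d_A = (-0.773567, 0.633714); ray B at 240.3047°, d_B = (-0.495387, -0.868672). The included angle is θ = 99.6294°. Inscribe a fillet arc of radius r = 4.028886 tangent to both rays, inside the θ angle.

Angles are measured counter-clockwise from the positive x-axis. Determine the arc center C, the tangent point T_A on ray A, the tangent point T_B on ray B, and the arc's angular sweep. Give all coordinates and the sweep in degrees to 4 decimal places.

bisector direction at 190.4900° = (-0.983287,-0.182064)
center distance |VC| = r/sin(θ/2) = 4.028886/sin(49.8147°) = 5.273676
C = V + |VC|·bis = (-25.8790,28.9421)
T_A = V + ((C−V)·d_A)·d_A = V + 3.4029·d_A = (-23.3259,32.0588)
T_B = V + ((C−V)·d_B)·d_B = V + 3.4029·d_B = (-22.3793,26.9463)
sweep = 180° − θ = 80.3706°

center=(-25.8790,28.9421) T_A=(-23.3259,32.0588) T_B=(-22.3793,26.9463) sweep=80.3706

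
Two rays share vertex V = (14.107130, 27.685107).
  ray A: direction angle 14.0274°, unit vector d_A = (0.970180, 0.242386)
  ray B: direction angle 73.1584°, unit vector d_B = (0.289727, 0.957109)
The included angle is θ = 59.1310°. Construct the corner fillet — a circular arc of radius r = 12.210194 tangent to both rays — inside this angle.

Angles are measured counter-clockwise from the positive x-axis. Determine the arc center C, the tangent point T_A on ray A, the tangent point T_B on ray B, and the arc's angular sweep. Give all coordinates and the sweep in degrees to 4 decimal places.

center=(32.0297,44.7483) T_A=(34.9893,32.9022) T_B=(20.3432,48.2859) sweep=120.8690

bisector direction at 43.5929° = (0.724257,0.689530)
center distance |VC| = r/sin(θ/2) = 12.210194/sin(29.5655°) = 24.746135
C = V + |VC|·bis = (32.0297,44.7483)
T_A = V + ((C−V)·d_A)·d_A = V + 21.5240·d_A = (34.9893,32.9022)
T_B = V + ((C−V)·d_B)·d_B = V + 21.5240·d_B = (20.3432,48.2859)
sweep = 180° − θ = 120.8690°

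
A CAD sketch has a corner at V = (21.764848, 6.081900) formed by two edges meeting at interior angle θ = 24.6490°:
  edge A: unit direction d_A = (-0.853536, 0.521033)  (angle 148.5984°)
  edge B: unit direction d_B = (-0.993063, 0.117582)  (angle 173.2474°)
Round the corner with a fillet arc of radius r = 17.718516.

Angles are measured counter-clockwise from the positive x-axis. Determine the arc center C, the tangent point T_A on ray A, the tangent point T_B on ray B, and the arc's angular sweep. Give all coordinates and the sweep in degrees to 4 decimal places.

center=(-56.6870,33.2132) T_A=(-47.4551,48.3366) T_B=(-58.7704,15.6176) sweep=155.3510

bisector direction at 160.9229° = (-0.945080,0.326840)
center distance |VC| = r/sin(θ/2) = 17.718516/sin(12.3245°) = 83.010864
C = V + |VC|·bis = (-56.6870,33.2132)
T_A = V + ((C−V)·d_A)·d_A = V + 81.0978·d_A = (-47.4551,48.3366)
T_B = V + ((C−V)·d_B)·d_B = V + 81.0978·d_B = (-58.7704,15.6176)
sweep = 180° − θ = 155.3510°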